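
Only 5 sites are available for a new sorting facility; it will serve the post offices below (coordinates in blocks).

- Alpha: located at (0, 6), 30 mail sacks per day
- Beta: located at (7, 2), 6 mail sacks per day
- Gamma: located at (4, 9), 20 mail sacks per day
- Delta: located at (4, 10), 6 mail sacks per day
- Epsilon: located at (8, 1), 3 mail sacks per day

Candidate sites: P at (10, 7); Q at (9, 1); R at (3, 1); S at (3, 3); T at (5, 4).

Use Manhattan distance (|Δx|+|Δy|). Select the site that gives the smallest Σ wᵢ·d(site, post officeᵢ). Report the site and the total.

T, total 414 blocks

Total weighted distance at each candidate:
  P (10, 7): total = 616
  Q (9, 1): total = 785
  R (3, 1): total = 525
  S (3, 3): total = 419
  T (5, 4): total = 414
Minimum is at T with total 414 blocks.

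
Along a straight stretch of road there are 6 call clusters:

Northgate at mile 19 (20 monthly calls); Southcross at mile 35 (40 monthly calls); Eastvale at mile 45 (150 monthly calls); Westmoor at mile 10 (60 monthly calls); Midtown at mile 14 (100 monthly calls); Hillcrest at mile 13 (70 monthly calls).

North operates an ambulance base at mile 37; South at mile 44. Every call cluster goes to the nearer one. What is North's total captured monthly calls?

The indifferent point is the midpoint (37+44)/2 = 40.5; call clusters left of it (closer to North at 37) go to North, those right go to South.
  Westmoor at 10 (w=60) → North
  Hillcrest at 13 (w=70) → North
  Midtown at 14 (w=100) → North
  Northgate at 19 (w=20) → North
  Southcross at 35 (w=40) → North
  Eastvale at 45 (w=150) → South
North captures 290; South captures 150.

290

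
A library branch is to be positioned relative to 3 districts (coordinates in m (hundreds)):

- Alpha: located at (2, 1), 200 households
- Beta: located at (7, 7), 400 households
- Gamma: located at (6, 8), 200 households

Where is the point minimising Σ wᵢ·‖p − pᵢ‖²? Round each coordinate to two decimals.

The minimiser of Σwᵢ‖p−pᵢ‖² is the weighted centroid p* = (Σwᵢpᵢ)/(Σwᵢ).
Σwᵢ = 800.
Σwᵢxᵢ = 200·2 + 400·7 + 200·6 = 4400.
Σwᵢyᵢ = 200·1 + 400·7 + 200·8 = 4600.
x* = 4400/800 = 5.50, y* = 4600/800 = 5.75.

(5.50, 5.75)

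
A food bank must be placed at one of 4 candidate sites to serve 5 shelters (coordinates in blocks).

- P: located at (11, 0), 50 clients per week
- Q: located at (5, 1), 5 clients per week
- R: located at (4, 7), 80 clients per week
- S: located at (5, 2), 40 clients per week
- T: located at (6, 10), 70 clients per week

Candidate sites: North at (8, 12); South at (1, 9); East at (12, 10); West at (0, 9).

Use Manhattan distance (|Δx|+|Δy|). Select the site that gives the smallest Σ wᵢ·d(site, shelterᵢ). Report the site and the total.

South, total 2270 blocks

Total weighted distance at each candidate:
  North (8, 12): total = 2340
  South (1, 9): total = 2270
  East (12, 10): total = 2530
  West (0, 9): total = 2515
Minimum is at South with total 2270 blocks.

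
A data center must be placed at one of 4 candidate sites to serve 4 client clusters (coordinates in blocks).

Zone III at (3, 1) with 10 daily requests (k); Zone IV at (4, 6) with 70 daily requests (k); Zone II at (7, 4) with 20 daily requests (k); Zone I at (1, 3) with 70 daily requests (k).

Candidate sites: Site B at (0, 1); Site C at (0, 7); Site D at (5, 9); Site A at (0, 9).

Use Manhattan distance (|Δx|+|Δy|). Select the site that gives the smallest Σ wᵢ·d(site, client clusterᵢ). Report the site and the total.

Site C, total 990 blocks

Total weighted distance at each candidate:
  Site B (0, 1): total = 1070
  Site C (0, 7): total = 990
  Site D (5, 9): total = 1220
  Site A (0, 9): total = 1330
Minimum is at Site C with total 990 blocks.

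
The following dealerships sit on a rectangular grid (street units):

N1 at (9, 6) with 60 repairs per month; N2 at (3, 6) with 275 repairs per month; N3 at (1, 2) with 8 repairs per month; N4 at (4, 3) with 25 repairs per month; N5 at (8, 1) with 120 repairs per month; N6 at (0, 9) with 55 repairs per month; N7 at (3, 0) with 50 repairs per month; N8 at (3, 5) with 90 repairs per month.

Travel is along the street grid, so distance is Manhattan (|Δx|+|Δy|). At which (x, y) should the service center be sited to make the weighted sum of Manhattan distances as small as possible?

(3, 6)

Manhattan distance separates: Σwᵢ(|x−xᵢ|+|y−yᵢ|) = Σwᵢ|x−xᵢ| + Σwᵢ|y−yᵢ|, so x and y are optimised independently as 1-D weighted medians.
Total weight W = 683; half = 341.5.
x-coordinate, sorted with cumulative weight:
  x=0 (N6, w=55) cum 55
  x=1 (N3, w=8) cum 63
  x=3 (N2, w=275) cum 338
  x=3 (N7, w=50) cum 388  ← median
  x=3 (N8, w=90) cum 478
  x=4 (N4, w=25) cum 503
  x=8 (N5, w=120) cum 623
  x=9 (N1, w=60) cum 683
⇒ x* = 3
y-coordinate, sorted with cumulative weight:
  y=0 (N7, w=50) cum 50
  y=1 (N5, w=120) cum 170
  y=2 (N3, w=8) cum 178
  y=3 (N4, w=25) cum 203
  y=5 (N8, w=90) cum 293
  y=6 (N1, w=60) cum 353  ← median
  y=6 (N2, w=275) cum 628
  y=9 (N6, w=55) cum 683
⇒ y* = 6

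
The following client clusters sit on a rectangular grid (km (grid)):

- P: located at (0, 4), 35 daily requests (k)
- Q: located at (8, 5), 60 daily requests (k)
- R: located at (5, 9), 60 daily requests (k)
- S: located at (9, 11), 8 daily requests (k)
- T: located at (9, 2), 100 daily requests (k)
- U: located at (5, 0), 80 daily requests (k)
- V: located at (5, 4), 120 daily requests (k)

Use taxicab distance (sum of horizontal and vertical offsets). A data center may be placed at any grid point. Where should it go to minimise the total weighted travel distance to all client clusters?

Manhattan distance separates: Σwᵢ(|x−xᵢ|+|y−yᵢ|) = Σwᵢ|x−xᵢ| + Σwᵢ|y−yᵢ|, so x and y are optimised independently as 1-D weighted medians.
Total weight W = 463; half = 231.5.
x-coordinate, sorted with cumulative weight:
  x=0 (P, w=35) cum 35
  x=5 (R, w=60) cum 95
  x=5 (U, w=80) cum 175
  x=5 (V, w=120) cum 295  ← median
  x=8 (Q, w=60) cum 355
  x=9 (S, w=8) cum 363
  x=9 (T, w=100) cum 463
⇒ x* = 5
y-coordinate, sorted with cumulative weight:
  y=0 (U, w=80) cum 80
  y=2 (T, w=100) cum 180
  y=4 (P, w=35) cum 215
  y=4 (V, w=120) cum 335  ← median
  y=5 (Q, w=60) cum 395
  y=9 (R, w=60) cum 455
  y=11 (S, w=8) cum 463
⇒ y* = 4

(5, 4)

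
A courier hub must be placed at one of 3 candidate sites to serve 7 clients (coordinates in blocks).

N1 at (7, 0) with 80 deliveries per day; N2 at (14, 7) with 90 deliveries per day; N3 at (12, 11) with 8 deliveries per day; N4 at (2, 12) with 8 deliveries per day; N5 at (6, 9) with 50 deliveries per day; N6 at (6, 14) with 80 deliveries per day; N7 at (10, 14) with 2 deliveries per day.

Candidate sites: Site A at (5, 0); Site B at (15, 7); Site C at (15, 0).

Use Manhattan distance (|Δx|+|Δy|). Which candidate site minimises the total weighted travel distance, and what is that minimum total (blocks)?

Site B, total 3344 blocks

Total weighted distance at each candidate:
  Site A (5, 0): total = 3602
  Site B (15, 7): total = 3344
  Site C (15, 0): total = 4450
Minimum is at Site B with total 3344 blocks.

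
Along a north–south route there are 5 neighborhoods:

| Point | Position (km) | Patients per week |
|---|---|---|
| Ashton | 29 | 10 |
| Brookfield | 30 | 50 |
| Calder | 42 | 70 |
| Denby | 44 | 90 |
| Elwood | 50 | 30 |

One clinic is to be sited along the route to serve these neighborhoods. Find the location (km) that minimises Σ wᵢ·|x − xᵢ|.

For a sum of weighted absolute distances on a line, the optimum is the weighted median (not the mean). Total weight W = 250; half-weight = 125.
Sort by position and accumulate weight:
  km 29 (Ashton, w=10) → cum 10
  km 30 (Brookfield, w=50) → cum 60
  km 42 (Calder, w=70) → cum 130  ≥ 125 → median here
  km 44 (Denby, w=90) → cum 220
  km 50 (Elwood, w=30) → cum 250
Optimal location: km 42.

x = 42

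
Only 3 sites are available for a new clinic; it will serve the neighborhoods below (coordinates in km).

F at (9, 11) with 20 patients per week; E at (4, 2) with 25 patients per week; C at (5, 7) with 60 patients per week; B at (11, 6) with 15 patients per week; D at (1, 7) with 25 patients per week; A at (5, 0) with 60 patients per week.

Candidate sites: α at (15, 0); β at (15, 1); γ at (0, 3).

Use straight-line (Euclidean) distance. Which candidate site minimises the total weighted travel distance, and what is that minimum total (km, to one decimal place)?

Total weighted distance at each candidate:
  α (15, 0): total = 2362.0
  β (15, 1): total = 2288.9
  γ (0, 3): total = 1352.1
Minimum is at γ with total 1352.1 km.

γ, total 1352.1 km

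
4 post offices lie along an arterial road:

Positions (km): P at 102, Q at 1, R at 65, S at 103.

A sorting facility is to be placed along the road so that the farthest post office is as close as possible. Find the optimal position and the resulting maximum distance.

The 1-center on a line is the midpoint of the two extreme points: leftmost at 1, rightmost at 103.
Optimal location = (1 + 103)/2 = 52; maximum distance = (103 − 1)/2 = 51.

location 52, max distance 51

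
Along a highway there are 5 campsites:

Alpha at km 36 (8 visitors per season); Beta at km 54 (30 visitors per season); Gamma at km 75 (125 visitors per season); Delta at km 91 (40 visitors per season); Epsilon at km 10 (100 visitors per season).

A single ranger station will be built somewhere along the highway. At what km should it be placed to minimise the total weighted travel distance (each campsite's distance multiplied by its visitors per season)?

x = 75

For a sum of weighted absolute distances on a line, the optimum is the weighted median (not the mean). Total weight W = 303; half-weight = 151.5.
Sort by position and accumulate weight:
  km 10 (Epsilon, w=100) → cum 100
  km 36 (Alpha, w=8) → cum 108
  km 54 (Beta, w=30) → cum 138
  km 75 (Gamma, w=125) → cum 263  ≥ 151.5 → median here
  km 91 (Delta, w=40) → cum 303
Optimal location: km 75.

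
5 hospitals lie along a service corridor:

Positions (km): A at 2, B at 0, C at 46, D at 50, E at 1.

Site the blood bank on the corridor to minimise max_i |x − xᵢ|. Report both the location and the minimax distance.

The 1-center on a line is the midpoint of the two extreme points: leftmost at 0, rightmost at 50.
Optimal location = (0 + 50)/2 = 25; maximum distance = (50 − 0)/2 = 25.

location 25, max distance 25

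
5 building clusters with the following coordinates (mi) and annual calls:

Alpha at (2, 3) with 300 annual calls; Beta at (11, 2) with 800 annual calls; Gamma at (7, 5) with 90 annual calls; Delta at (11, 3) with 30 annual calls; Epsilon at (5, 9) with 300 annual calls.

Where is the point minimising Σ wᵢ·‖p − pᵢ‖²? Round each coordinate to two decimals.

The minimiser of Σwᵢ‖p−pᵢ‖² is the weighted centroid p* = (Σwᵢpᵢ)/(Σwᵢ).
Σwᵢ = 1520.
Σwᵢxᵢ = 300·2 + 800·11 + 90·7 + 30·11 + 300·5 = 11860.
Σwᵢyᵢ = 300·3 + 800·2 + 90·5 + 30·3 + 300·9 = 5740.
x* = 11860/1520 = 7.80, y* = 5740/1520 = 3.78.

(7.80, 3.78)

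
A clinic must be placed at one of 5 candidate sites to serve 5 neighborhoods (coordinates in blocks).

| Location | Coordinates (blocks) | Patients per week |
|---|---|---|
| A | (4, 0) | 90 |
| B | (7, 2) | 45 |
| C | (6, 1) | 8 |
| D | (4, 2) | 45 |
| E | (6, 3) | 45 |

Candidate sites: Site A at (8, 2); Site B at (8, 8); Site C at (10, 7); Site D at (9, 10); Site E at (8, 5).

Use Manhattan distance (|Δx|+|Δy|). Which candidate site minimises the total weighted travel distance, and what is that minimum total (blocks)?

Total weighted distance at each candidate:
  Site A (8, 2): total = 924
  Site B (8, 8): total = 2232
  Site C (10, 7): total = 2465
  Site D (9, 10): total = 2931
  Site E (8, 5): total = 1533
Minimum is at Site A with total 924 blocks.

Site A, total 924 blocks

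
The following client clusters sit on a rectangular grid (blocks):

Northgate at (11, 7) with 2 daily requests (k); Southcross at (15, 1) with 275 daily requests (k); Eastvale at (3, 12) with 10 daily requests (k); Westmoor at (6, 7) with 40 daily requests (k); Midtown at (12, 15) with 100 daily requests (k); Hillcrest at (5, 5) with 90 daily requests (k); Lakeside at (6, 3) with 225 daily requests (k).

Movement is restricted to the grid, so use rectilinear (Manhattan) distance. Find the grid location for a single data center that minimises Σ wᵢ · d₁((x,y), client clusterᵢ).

(12, 3)

Manhattan distance separates: Σwᵢ(|x−xᵢ|+|y−yᵢ|) = Σwᵢ|x−xᵢ| + Σwᵢ|y−yᵢ|, so x and y are optimised independently as 1-D weighted medians.
Total weight W = 742; half = 371.
x-coordinate, sorted with cumulative weight:
  x=3 (Eastvale, w=10) cum 10
  x=5 (Hillcrest, w=90) cum 100
  x=6 (Westmoor, w=40) cum 140
  x=6 (Lakeside, w=225) cum 365
  x=11 (Northgate, w=2) cum 367
  x=12 (Midtown, w=100) cum 467  ← median
  x=15 (Southcross, w=275) cum 742
⇒ x* = 12
y-coordinate, sorted with cumulative weight:
  y=1 (Southcross, w=275) cum 275
  y=3 (Lakeside, w=225) cum 500  ← median
  y=5 (Hillcrest, w=90) cum 590
  y=7 (Northgate, w=2) cum 592
  y=7 (Westmoor, w=40) cum 632
  y=12 (Eastvale, w=10) cum 642
  y=15 (Midtown, w=100) cum 742
⇒ y* = 3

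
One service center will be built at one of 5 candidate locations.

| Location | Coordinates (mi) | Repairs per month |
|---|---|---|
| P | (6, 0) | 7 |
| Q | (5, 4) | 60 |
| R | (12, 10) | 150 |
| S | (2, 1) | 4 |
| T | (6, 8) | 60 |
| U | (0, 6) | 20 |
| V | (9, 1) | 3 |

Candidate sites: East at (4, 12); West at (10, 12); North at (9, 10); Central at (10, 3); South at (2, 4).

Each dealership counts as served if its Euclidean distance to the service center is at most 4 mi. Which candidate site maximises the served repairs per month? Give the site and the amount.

North, covering 210

Coverage radius r = 4 mi; a point is covered iff (Δx)²+(Δy)² ≤ 4² = 16.
  East (4, 12): covers {none} → 0
  West (10, 12): covers {R} → 150
  North (9, 10): covers {R, T} → 210
  Central (10, 3): covers {V} → 3
  South (2, 4): covers {Q, S, U} → 84
Maximum coverage at North: 210 repairs per month.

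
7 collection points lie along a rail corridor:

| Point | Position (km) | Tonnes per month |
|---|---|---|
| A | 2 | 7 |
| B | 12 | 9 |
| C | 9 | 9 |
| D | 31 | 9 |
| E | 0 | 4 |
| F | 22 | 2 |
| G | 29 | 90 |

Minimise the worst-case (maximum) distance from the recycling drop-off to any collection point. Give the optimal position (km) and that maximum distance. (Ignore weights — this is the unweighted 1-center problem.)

location 15.5, max distance 15.5

The 1-center on a line is the midpoint of the two extreme points: leftmost at 0, rightmost at 31.
Optimal location = (0 + 31)/2 = 15.5; maximum distance = (31 − 0)/2 = 15.5.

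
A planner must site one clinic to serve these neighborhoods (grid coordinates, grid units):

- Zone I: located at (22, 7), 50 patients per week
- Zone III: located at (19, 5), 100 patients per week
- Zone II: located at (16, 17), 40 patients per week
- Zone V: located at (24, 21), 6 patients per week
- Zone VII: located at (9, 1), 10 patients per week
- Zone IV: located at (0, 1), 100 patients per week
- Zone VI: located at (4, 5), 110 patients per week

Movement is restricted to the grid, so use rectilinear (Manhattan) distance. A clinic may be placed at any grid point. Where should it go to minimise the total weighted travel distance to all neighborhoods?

Manhattan distance separates: Σwᵢ(|x−xᵢ|+|y−yᵢ|) = Σwᵢ|x−xᵢ| + Σwᵢ|y−yᵢ|, so x and y are optimised independently as 1-D weighted medians.
Total weight W = 416; half = 208.
x-coordinate, sorted with cumulative weight:
  x=0 (Zone IV, w=100) cum 100
  x=4 (Zone VI, w=110) cum 210  ← median
  x=9 (Zone VII, w=10) cum 220
  x=16 (Zone II, w=40) cum 260
  x=19 (Zone III, w=100) cum 360
  x=22 (Zone I, w=50) cum 410
  x=24 (Zone V, w=6) cum 416
⇒ x* = 4
y-coordinate, sorted with cumulative weight:
  y=1 (Zone VII, w=10) cum 10
  y=1 (Zone IV, w=100) cum 110
  y=5 (Zone III, w=100) cum 210  ← median
  y=5 (Zone VI, w=110) cum 320
  y=7 (Zone I, w=50) cum 370
  y=17 (Zone II, w=40) cum 410
  y=21 (Zone V, w=6) cum 416
⇒ y* = 5

(4, 5)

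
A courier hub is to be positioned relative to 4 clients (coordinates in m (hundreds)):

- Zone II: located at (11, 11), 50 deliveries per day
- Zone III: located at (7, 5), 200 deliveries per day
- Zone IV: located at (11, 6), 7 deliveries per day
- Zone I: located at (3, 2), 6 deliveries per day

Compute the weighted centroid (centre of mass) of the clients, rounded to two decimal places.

The minimiser of Σwᵢ‖p−pᵢ‖² is the weighted centroid p* = (Σwᵢpᵢ)/(Σwᵢ).
Σwᵢ = 263.
Σwᵢxᵢ = 50·11 + 200·7 + 7·11 + 6·3 = 2045.
Σwᵢyᵢ = 50·11 + 200·5 + 7·6 + 6·2 = 1604.
x* = 2045/263 = 7.78, y* = 1604/263 = 6.10.

(7.78, 6.10)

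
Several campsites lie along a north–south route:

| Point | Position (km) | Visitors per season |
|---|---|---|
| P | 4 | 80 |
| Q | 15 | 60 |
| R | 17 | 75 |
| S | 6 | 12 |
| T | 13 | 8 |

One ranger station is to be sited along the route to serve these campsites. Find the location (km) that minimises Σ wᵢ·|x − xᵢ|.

For a sum of weighted absolute distances on a line, the optimum is the weighted median (not the mean). Total weight W = 235; half-weight = 117.5.
Sort by position and accumulate weight:
  km 4 (P, w=80) → cum 80
  km 6 (S, w=12) → cum 92
  km 13 (T, w=8) → cum 100
  km 15 (Q, w=60) → cum 160  ≥ 117.5 → median here
  km 17 (R, w=75) → cum 235
Optimal location: km 15.

x = 15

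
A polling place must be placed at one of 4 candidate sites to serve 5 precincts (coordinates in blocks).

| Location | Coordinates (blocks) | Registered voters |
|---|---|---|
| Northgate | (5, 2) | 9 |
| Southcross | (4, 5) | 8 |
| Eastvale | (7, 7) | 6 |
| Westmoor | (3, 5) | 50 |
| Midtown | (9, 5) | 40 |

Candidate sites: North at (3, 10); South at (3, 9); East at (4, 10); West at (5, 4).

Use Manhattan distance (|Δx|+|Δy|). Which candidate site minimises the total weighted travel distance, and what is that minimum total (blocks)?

Total weighted distance at each candidate:
  North (3, 10): total = 870
  South (3, 9): total = 757
  East (4, 10): total = 857
  West (5, 4): total = 414
Minimum is at West with total 414 blocks.

West, total 414 blocks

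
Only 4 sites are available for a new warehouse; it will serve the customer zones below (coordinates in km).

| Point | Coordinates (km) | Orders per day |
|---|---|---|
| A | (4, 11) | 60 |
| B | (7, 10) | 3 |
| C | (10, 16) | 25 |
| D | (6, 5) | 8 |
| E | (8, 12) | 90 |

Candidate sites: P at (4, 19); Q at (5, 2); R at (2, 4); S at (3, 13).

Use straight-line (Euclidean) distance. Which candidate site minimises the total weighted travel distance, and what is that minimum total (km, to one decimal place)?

S, total 866.8 km

Total weighted distance at each candidate:
  P (4, 19): total = 1514.9
  Q (5, 2): total = 1904.6
  R (2, 4): total = 1753.8
  S (3, 13): total = 866.8
Minimum is at S with total 866.8 km.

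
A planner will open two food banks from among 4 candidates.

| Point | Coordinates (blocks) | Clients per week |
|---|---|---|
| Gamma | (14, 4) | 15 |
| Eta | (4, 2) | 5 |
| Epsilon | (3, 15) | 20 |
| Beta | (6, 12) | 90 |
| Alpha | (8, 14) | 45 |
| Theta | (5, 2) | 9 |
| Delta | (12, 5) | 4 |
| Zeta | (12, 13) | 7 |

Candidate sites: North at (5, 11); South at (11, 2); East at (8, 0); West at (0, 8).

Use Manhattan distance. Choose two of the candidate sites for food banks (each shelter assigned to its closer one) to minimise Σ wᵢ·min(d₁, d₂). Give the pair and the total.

{North, South}, total 813

Evaluate every pair (each demand assigned to the nearer of the two):
  {North, South}: total = 813
  {North, East}: total = 894
  {North, West}: total = 1056
  {South, West}: total = 1994
  {East, West}: total = 2110
  {South, East}: total = 2540
Best pair: {North, South} with total 813.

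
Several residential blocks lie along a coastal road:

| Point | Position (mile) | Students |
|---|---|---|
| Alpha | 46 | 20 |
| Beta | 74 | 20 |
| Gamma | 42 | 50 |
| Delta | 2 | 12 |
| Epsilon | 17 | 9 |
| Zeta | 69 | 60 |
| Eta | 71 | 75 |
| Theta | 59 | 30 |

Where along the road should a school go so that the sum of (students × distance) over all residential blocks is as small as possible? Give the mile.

x = 69

For a sum of weighted absolute distances on a line, the optimum is the weighted median (not the mean). Total weight W = 276; half-weight = 138.
Sort by position and accumulate weight:
  mile 2 (Delta, w=12) → cum 12
  mile 17 (Epsilon, w=9) → cum 21
  mile 42 (Gamma, w=50) → cum 71
  mile 46 (Alpha, w=20) → cum 91
  mile 59 (Theta, w=30) → cum 121
  mile 69 (Zeta, w=60) → cum 181  ≥ 138 → median here
  mile 71 (Eta, w=75) → cum 256
  mile 74 (Beta, w=20) → cum 276
Optimal location: mile 69.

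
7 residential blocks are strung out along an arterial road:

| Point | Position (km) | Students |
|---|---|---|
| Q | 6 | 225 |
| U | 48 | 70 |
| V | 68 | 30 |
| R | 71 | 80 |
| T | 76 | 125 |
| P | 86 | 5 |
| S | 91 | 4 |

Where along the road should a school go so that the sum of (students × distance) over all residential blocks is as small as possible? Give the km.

For a sum of weighted absolute distances on a line, the optimum is the weighted median (not the mean). Total weight W = 539; half-weight = 269.5.
Sort by position and accumulate weight:
  km 6 (Q, w=225) → cum 225
  km 48 (U, w=70) → cum 295  ≥ 269.5 → median here
  km 68 (V, w=30) → cum 325
  km 71 (R, w=80) → cum 405
  km 76 (T, w=125) → cum 530
  km 86 (P, w=5) → cum 535
  km 91 (S, w=4) → cum 539
Optimal location: km 48.

x = 48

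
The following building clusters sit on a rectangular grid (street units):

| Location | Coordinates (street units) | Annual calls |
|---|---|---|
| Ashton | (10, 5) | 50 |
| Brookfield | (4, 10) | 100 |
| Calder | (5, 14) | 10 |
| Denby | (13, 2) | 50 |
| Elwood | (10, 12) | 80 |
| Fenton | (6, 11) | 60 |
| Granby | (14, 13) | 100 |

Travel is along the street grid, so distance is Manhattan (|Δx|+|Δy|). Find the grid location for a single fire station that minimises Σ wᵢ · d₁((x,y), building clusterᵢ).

Manhattan distance separates: Σwᵢ(|x−xᵢ|+|y−yᵢ|) = Σwᵢ|x−xᵢ| + Σwᵢ|y−yᵢ|, so x and y are optimised independently as 1-D weighted medians.
Total weight W = 450; half = 225.
x-coordinate, sorted with cumulative weight:
  x=4 (Brookfield, w=100) cum 100
  x=5 (Calder, w=10) cum 110
  x=6 (Fenton, w=60) cum 170
  x=10 (Ashton, w=50) cum 220
  x=10 (Elwood, w=80) cum 300  ← median
  x=13 (Denby, w=50) cum 350
  x=14 (Granby, w=100) cum 450
⇒ x* = 10
y-coordinate, sorted with cumulative weight:
  y=2 (Denby, w=50) cum 50
  y=5 (Ashton, w=50) cum 100
  y=10 (Brookfield, w=100) cum 200
  y=11 (Fenton, w=60) cum 260  ← median
  y=12 (Elwood, w=80) cum 340
  y=13 (Granby, w=100) cum 440
  y=14 (Calder, w=10) cum 450
⇒ y* = 11

(10, 11)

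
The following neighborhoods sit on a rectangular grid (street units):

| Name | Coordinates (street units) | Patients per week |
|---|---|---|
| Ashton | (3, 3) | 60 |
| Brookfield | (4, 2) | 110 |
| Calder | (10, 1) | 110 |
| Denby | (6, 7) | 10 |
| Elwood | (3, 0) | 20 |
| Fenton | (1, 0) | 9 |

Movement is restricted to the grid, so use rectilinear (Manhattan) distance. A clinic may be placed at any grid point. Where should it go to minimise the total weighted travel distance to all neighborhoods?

(4, 2)

Manhattan distance separates: Σwᵢ(|x−xᵢ|+|y−yᵢ|) = Σwᵢ|x−xᵢ| + Σwᵢ|y−yᵢ|, so x and y are optimised independently as 1-D weighted medians.
Total weight W = 319; half = 159.5.
x-coordinate, sorted with cumulative weight:
  x=1 (Fenton, w=9) cum 9
  x=3 (Ashton, w=60) cum 69
  x=3 (Elwood, w=20) cum 89
  x=4 (Brookfield, w=110) cum 199  ← median
  x=6 (Denby, w=10) cum 209
  x=10 (Calder, w=110) cum 319
⇒ x* = 4
y-coordinate, sorted with cumulative weight:
  y=0 (Elwood, w=20) cum 20
  y=0 (Fenton, w=9) cum 29
  y=1 (Calder, w=110) cum 139
  y=2 (Brookfield, w=110) cum 249  ← median
  y=3 (Ashton, w=60) cum 309
  y=7 (Denby, w=10) cum 319
⇒ y* = 2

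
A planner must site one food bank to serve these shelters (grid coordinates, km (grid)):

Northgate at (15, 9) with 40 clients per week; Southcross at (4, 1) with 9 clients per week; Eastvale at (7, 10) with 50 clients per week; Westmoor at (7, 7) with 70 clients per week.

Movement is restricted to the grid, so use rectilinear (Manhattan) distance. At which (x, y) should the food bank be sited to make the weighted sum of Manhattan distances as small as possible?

(7, 9)

Manhattan distance separates: Σwᵢ(|x−xᵢ|+|y−yᵢ|) = Σwᵢ|x−xᵢ| + Σwᵢ|y−yᵢ|, so x and y are optimised independently as 1-D weighted medians.
Total weight W = 169; half = 84.5.
x-coordinate, sorted with cumulative weight:
  x=4 (Southcross, w=9) cum 9
  x=7 (Eastvale, w=50) cum 59
  x=7 (Westmoor, w=70) cum 129  ← median
  x=15 (Northgate, w=40) cum 169
⇒ x* = 7
y-coordinate, sorted with cumulative weight:
  y=1 (Southcross, w=9) cum 9
  y=7 (Westmoor, w=70) cum 79
  y=9 (Northgate, w=40) cum 119  ← median
  y=10 (Eastvale, w=50) cum 169
⇒ y* = 9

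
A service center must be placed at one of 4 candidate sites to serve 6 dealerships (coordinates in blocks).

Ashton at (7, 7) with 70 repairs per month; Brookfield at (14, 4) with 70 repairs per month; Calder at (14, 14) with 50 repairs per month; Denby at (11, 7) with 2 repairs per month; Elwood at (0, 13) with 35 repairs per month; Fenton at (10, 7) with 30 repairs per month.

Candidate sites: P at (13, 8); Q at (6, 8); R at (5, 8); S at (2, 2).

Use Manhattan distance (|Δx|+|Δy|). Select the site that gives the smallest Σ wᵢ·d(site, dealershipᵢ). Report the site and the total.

Total weighted distance at each candidate:
  P (13, 8): total = 1946
  Q (6, 8): total = 2227
  R (5, 8): total = 2414
  S (2, 2): total = 3753
Minimum is at P with total 1946 blocks.

P, total 1946 blocks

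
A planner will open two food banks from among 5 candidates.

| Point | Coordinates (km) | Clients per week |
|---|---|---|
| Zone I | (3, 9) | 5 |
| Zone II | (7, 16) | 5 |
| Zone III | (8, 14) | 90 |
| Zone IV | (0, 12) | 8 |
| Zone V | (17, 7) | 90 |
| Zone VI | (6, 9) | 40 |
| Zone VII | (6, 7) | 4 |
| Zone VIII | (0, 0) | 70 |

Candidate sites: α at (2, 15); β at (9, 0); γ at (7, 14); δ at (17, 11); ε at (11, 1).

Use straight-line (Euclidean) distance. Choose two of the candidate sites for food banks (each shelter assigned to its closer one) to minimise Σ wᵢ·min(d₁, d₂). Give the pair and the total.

{γ, δ}, total 1878.2

Evaluate every pair (each demand assigned to the nearer of the two):
  {γ, δ}: total = 1878.2
  {γ, ε}: total = 1959.4
  {β, γ}: total = 2009.2
  {α, δ}: total = 2375.7
  {β, δ}: total = 2483.7
  {α, ε}: total = 2488.7
  {α, β}: total = 2537.8
  {α, γ}: total = 2549.4
  {δ, ε}: total = 2632.5
  {β, ε}: total = 3254.0
Best pair: {γ, δ} with total 1878.2.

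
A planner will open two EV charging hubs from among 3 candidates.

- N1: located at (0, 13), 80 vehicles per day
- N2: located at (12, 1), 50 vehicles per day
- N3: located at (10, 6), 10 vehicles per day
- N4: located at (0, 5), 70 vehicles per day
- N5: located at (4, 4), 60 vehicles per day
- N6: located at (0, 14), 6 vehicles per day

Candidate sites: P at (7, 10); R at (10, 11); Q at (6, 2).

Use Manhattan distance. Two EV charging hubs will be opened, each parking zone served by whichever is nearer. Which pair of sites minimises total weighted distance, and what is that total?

{P, Q}, total 2156

Evaluate every pair (each demand assigned to the nearer of the two):
  {P, Q}: total = 2156
  {R, Q}: total = 2308
  {P, R}: total = 2896
Best pair: {P, Q} with total 2156.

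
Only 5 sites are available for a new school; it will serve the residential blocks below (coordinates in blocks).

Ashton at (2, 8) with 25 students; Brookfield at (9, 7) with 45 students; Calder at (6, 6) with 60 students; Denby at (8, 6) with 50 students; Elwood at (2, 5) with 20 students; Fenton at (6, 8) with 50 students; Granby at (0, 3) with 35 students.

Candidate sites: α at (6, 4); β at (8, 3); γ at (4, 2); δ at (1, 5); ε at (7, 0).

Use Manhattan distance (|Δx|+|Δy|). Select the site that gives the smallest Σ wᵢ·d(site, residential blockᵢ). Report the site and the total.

α, total 1335 blocks

Total weighted distance at each candidate:
  α (6, 4): total = 1335
  β (8, 3): total = 1740
  γ (4, 2): total = 2085
  δ (1, 5): total = 1835
  ε (7, 0): total = 2500
Minimum is at α with total 1335 blocks.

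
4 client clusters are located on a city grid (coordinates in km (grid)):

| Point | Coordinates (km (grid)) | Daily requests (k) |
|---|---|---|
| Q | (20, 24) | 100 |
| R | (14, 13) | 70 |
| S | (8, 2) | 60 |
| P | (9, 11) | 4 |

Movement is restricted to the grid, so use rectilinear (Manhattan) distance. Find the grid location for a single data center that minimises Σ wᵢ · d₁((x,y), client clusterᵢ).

(14, 13)

Manhattan distance separates: Σwᵢ(|x−xᵢ|+|y−yᵢ|) = Σwᵢ|x−xᵢ| + Σwᵢ|y−yᵢ|, so x and y are optimised independently as 1-D weighted medians.
Total weight W = 234; half = 117.
x-coordinate, sorted with cumulative weight:
  x=8 (S, w=60) cum 60
  x=9 (P, w=4) cum 64
  x=14 (R, w=70) cum 134  ← median
  x=20 (Q, w=100) cum 234
⇒ x* = 14
y-coordinate, sorted with cumulative weight:
  y=2 (S, w=60) cum 60
  y=11 (P, w=4) cum 64
  y=13 (R, w=70) cum 134  ← median
  y=24 (Q, w=100) cum 234
⇒ y* = 13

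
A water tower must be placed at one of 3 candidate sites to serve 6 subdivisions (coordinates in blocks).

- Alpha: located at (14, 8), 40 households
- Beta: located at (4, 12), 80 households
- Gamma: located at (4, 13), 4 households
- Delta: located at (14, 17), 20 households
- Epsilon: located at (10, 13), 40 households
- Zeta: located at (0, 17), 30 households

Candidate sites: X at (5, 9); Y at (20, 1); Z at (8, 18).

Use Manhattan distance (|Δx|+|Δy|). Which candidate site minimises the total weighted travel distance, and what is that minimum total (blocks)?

X, total 1830 blocks

Total weighted distance at each candidate:
  X (5, 9): total = 1830
  Y (20, 1): total = 5192
  Z (8, 18): total = 2166
Minimum is at X with total 1830 blocks.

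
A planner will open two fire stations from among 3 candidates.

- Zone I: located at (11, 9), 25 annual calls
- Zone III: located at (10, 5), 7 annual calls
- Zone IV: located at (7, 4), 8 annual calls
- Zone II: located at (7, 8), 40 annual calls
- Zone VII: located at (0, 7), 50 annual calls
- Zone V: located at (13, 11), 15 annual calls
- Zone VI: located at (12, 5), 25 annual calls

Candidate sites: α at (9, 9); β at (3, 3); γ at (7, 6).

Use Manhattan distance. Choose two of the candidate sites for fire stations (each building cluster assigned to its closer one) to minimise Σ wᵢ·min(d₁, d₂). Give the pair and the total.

{α, γ}, total 814

Evaluate every pair (each demand assigned to the nearer of the two):
  {α, γ}: total = 814
  {α, β}: total = 860
  {β, γ}: total = 964
Best pair: {α, γ} with total 814.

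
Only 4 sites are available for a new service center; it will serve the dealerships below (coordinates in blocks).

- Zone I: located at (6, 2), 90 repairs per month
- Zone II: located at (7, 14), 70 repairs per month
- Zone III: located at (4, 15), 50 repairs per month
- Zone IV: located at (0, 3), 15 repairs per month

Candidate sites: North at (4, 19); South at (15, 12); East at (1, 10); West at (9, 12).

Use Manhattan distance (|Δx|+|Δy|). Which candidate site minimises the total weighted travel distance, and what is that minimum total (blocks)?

West, total 2120 blocks

Total weighted distance at each candidate:
  North (4, 19): total = 2770
  South (15, 12): total = 3470
  East (1, 10): total = 2390
  West (9, 12): total = 2120
Minimum is at West with total 2120 blocks.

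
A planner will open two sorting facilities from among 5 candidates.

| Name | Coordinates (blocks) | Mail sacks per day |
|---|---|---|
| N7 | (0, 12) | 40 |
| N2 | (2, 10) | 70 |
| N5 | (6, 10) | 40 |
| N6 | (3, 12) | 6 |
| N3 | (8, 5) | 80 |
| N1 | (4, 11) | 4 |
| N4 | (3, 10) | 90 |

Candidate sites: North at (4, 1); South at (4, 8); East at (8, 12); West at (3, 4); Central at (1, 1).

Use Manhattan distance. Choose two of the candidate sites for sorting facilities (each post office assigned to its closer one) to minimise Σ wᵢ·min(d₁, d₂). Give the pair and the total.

Evaluate every pair (each demand assigned to the nearer of the two):
  {South, West}: total = 1552
  {North, South}: total = 1632
  {South, East}: total = 1632
  {South, Central}: total = 1632
  {East, West}: total = 2040
  {North, East}: total = 2280
  {East, Central}: total = 2280
  {North, West}: total = 2390
  {West, Central}: total = 2390
  {North, Central}: total = 3272
Best pair: {South, West} with total 1552.

{South, West}, total 1552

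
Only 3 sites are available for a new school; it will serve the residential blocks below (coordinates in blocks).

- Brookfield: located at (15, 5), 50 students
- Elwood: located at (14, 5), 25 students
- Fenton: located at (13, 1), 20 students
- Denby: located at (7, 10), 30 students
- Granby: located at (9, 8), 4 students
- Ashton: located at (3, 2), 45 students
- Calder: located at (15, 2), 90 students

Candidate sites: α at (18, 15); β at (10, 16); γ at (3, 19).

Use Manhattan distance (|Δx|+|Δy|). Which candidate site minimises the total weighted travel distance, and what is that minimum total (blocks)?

β, total 4496 blocks

Total weighted distance at each candidate:
  α (18, 15): total = 4624
  β (10, 16): total = 4496
  γ (3, 19): total = 6318
Minimum is at β with total 4496 blocks.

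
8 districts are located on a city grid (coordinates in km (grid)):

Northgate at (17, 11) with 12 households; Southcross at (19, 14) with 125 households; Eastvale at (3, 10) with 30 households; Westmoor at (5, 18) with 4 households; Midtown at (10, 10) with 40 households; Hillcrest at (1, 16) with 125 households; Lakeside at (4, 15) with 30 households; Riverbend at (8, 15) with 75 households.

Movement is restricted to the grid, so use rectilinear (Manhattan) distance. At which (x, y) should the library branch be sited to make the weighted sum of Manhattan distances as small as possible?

Manhattan distance separates: Σwᵢ(|x−xᵢ|+|y−yᵢ|) = Σwᵢ|x−xᵢ| + Σwᵢ|y−yᵢ|, so x and y are optimised independently as 1-D weighted medians.
Total weight W = 441; half = 220.5.
x-coordinate, sorted with cumulative weight:
  x=1 (Hillcrest, w=125) cum 125
  x=3 (Eastvale, w=30) cum 155
  x=4 (Lakeside, w=30) cum 185
  x=5 (Westmoor, w=4) cum 189
  x=8 (Riverbend, w=75) cum 264  ← median
  x=10 (Midtown, w=40) cum 304
  x=17 (Northgate, w=12) cum 316
  x=19 (Southcross, w=125) cum 441
⇒ x* = 8
y-coordinate, sorted with cumulative weight:
  y=10 (Eastvale, w=30) cum 30
  y=10 (Midtown, w=40) cum 70
  y=11 (Northgate, w=12) cum 82
  y=14 (Southcross, w=125) cum 207
  y=15 (Lakeside, w=30) cum 237  ← median
  y=15 (Riverbend, w=75) cum 312
  y=16 (Hillcrest, w=125) cum 437
  y=18 (Westmoor, w=4) cum 441
⇒ y* = 15

(8, 15)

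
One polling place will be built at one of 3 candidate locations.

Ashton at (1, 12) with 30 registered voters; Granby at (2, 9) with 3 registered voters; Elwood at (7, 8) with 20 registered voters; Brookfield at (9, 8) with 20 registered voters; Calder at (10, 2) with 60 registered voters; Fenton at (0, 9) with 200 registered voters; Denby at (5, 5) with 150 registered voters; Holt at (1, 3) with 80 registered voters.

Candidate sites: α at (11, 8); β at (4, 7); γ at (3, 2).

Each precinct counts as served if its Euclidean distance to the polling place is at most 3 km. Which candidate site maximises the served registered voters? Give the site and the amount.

β, covering 153

Coverage radius r = 3 km; a point is covered iff (Δx)²+(Δy)² ≤ 3² = 9.
  α (11, 8): covers {Brookfield} → 20
  β (4, 7): covers {Granby, Denby} → 153
  γ (3, 2): covers {Holt} → 80
Maximum coverage at β: 153 registered voters.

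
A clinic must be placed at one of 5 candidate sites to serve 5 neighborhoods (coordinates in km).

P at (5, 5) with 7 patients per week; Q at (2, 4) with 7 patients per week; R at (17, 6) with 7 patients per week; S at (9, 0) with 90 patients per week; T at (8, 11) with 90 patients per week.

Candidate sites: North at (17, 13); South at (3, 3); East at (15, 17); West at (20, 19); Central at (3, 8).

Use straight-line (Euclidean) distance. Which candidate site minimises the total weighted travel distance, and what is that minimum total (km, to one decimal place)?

Central, total 1577.9 km

Total weighted distance at each candidate:
  North (17, 13): total = 2476.0
  South (3, 3): total = 1582.7
  East (15, 17): total = 2768.6
  West (20, 19): total = 3674.9
  Central (3, 8): total = 1577.9
Minimum is at Central with total 1577.9 km.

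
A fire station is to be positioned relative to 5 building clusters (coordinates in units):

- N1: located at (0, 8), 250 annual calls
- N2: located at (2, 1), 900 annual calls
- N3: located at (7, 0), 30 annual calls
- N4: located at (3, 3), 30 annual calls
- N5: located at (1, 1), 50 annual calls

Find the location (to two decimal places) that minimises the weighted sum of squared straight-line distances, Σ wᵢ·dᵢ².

(1.71, 2.41)

The minimiser of Σwᵢ‖p−pᵢ‖² is the weighted centroid p* = (Σwᵢpᵢ)/(Σwᵢ).
Σwᵢ = 1260.
Σwᵢxᵢ = 250·0 + 900·2 + 30·7 + 30·3 + 50·1 = 2150.
Σwᵢyᵢ = 250·8 + 900·1 + 30·0 + 30·3 + 50·1 = 3040.
x* = 2150/1260 = 1.71, y* = 3040/1260 = 2.41.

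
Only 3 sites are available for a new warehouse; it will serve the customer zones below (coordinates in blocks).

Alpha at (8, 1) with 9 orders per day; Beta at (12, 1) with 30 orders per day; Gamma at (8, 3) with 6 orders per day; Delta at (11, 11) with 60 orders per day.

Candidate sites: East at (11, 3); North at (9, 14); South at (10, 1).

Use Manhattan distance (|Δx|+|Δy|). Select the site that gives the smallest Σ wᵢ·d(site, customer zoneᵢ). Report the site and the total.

East, total 633 blocks

Total weighted distance at each candidate:
  East (11, 3): total = 633
  North (9, 14): total = 978
  South (10, 1): total = 762
Minimum is at East with total 633 blocks.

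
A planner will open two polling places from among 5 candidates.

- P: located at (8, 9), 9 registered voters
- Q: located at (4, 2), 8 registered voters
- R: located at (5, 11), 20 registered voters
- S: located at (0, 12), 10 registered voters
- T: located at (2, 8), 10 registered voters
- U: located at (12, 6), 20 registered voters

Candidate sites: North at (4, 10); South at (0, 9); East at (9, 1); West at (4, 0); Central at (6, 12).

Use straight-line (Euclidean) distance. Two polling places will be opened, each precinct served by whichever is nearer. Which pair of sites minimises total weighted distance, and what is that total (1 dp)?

{North, East}, total 295.8

Evaluate every pair (each demand assigned to the nearer of the two):
  {North, East}: total = 295.8
  {North, West}: total = 333.3
  {East, Central}: total = 334.7
  {South, Central}: total = 347.3
  {North, South}: total = 360.6
  {West, Central}: total = 363.0
  {North, Central}: total = 367.4
  {South, East}: total = 389.5
  {South, West}: total = 448.1
  {East, West}: total = 629.5
Best pair: {North, East} with total 295.8.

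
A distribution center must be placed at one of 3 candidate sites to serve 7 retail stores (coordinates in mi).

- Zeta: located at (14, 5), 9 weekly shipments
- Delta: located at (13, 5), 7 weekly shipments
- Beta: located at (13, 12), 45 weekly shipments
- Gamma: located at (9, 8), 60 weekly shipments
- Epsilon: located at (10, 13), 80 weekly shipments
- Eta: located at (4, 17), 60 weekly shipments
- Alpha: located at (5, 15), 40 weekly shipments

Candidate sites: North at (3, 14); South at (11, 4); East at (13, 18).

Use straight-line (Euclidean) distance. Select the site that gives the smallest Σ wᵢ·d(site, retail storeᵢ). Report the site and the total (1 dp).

Total weighted distance at each candidate:
  North (3, 14): total = 2035.0
  South (11, 4): total = 2795.0
  East (13, 18): total = 2476.1
Minimum is at North with total 2035.0 mi.

North, total 2035.0 mi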